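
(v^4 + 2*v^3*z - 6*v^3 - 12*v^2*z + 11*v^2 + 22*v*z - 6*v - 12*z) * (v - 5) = v^5 + 2*v^4*z - 11*v^4 - 22*v^3*z + 41*v^3 + 82*v^2*z - 61*v^2 - 122*v*z + 30*v + 60*z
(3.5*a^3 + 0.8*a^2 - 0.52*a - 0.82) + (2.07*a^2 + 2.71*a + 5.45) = 3.5*a^3 + 2.87*a^2 + 2.19*a + 4.63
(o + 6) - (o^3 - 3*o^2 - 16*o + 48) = -o^3 + 3*o^2 + 17*o - 42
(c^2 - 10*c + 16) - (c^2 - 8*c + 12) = 4 - 2*c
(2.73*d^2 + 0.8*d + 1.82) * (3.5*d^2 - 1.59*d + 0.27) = 9.555*d^4 - 1.5407*d^3 + 5.8351*d^2 - 2.6778*d + 0.4914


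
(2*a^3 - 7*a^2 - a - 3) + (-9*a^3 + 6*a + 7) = -7*a^3 - 7*a^2 + 5*a + 4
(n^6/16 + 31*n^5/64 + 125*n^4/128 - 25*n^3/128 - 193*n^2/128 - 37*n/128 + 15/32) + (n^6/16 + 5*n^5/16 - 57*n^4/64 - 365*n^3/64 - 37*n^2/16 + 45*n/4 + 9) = n^6/8 + 51*n^5/64 + 11*n^4/128 - 755*n^3/128 - 489*n^2/128 + 1403*n/128 + 303/32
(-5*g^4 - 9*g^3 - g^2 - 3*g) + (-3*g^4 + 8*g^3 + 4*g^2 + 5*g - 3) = -8*g^4 - g^3 + 3*g^2 + 2*g - 3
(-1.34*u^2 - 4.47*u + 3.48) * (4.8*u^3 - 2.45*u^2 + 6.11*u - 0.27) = -6.432*u^5 - 18.173*u^4 + 19.4681*u^3 - 35.4759*u^2 + 22.4697*u - 0.9396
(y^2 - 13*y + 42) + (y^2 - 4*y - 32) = 2*y^2 - 17*y + 10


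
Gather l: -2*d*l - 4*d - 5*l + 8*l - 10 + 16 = -4*d + l*(3 - 2*d) + 6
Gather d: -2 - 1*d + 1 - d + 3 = 2 - 2*d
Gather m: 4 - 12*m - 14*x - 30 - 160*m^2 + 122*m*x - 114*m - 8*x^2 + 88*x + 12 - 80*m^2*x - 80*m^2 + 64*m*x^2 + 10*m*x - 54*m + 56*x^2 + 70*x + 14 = m^2*(-80*x - 240) + m*(64*x^2 + 132*x - 180) + 48*x^2 + 144*x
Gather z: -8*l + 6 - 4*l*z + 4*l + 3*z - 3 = -4*l + z*(3 - 4*l) + 3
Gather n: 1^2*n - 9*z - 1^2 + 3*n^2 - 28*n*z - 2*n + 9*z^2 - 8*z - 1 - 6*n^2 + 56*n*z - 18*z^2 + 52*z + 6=-3*n^2 + n*(28*z - 1) - 9*z^2 + 35*z + 4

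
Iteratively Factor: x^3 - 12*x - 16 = (x + 2)*(x^2 - 2*x - 8) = (x + 2)^2*(x - 4)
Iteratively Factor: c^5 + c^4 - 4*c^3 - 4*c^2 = (c - 2)*(c^4 + 3*c^3 + 2*c^2) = (c - 2)*(c + 2)*(c^3 + c^2) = c*(c - 2)*(c + 2)*(c^2 + c) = c*(c - 2)*(c + 1)*(c + 2)*(c)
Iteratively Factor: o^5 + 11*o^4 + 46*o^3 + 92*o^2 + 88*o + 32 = (o + 2)*(o^4 + 9*o^3 + 28*o^2 + 36*o + 16) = (o + 1)*(o + 2)*(o^3 + 8*o^2 + 20*o + 16) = (o + 1)*(o + 2)^2*(o^2 + 6*o + 8) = (o + 1)*(o + 2)^3*(o + 4)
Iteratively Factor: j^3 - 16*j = (j + 4)*(j^2 - 4*j) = (j - 4)*(j + 4)*(j)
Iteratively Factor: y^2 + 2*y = (y)*(y + 2)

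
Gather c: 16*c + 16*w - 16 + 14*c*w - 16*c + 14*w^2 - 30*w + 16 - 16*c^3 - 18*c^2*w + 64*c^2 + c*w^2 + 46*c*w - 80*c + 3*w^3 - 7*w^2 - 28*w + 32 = -16*c^3 + c^2*(64 - 18*w) + c*(w^2 + 60*w - 80) + 3*w^3 + 7*w^2 - 42*w + 32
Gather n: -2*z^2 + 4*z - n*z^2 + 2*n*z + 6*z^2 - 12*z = n*(-z^2 + 2*z) + 4*z^2 - 8*z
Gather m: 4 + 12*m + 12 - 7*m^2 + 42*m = -7*m^2 + 54*m + 16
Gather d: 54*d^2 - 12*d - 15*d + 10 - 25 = 54*d^2 - 27*d - 15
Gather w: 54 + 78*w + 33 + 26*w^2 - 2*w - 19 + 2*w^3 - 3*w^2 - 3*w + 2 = 2*w^3 + 23*w^2 + 73*w + 70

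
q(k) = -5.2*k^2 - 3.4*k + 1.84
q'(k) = -10.4*k - 3.4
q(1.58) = -16.51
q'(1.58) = -19.83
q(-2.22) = -16.24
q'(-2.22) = 19.69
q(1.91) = -23.62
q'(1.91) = -23.26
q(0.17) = 1.11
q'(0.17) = -5.17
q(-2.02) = -12.51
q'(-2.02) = 17.61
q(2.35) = -34.87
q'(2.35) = -27.84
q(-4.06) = -70.07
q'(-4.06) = 38.82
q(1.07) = -7.75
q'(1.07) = -14.53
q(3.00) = -55.16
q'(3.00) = -34.60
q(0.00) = 1.84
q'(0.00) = -3.40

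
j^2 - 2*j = j*(j - 2)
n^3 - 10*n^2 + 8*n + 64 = (n - 8)*(n - 4)*(n + 2)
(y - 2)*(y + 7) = y^2 + 5*y - 14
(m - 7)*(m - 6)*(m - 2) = m^3 - 15*m^2 + 68*m - 84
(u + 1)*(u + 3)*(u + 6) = u^3 + 10*u^2 + 27*u + 18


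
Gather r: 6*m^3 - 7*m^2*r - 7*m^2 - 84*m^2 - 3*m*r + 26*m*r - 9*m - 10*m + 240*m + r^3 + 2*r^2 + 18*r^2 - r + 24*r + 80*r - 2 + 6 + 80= 6*m^3 - 91*m^2 + 221*m + r^3 + 20*r^2 + r*(-7*m^2 + 23*m + 103) + 84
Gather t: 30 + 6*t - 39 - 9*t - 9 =-3*t - 18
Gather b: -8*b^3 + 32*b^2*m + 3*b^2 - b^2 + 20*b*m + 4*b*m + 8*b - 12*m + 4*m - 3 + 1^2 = -8*b^3 + b^2*(32*m + 2) + b*(24*m + 8) - 8*m - 2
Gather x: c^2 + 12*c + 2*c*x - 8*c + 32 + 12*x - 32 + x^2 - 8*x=c^2 + 4*c + x^2 + x*(2*c + 4)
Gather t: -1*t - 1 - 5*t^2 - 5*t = -5*t^2 - 6*t - 1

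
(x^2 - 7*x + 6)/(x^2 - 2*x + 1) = (x - 6)/(x - 1)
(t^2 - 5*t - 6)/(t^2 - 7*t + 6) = (t + 1)/(t - 1)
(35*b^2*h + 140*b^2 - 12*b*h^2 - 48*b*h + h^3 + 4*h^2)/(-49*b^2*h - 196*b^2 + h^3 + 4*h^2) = (-5*b + h)/(7*b + h)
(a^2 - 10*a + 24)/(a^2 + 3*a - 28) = (a - 6)/(a + 7)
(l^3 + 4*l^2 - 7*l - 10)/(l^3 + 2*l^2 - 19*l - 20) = (l - 2)/(l - 4)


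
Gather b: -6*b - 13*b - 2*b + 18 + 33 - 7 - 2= 42 - 21*b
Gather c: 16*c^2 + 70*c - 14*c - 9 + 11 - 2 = 16*c^2 + 56*c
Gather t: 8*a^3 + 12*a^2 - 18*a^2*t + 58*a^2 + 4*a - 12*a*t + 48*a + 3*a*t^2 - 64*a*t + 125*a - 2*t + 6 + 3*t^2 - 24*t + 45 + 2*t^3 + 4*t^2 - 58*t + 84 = 8*a^3 + 70*a^2 + 177*a + 2*t^3 + t^2*(3*a + 7) + t*(-18*a^2 - 76*a - 84) + 135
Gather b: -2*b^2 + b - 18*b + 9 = -2*b^2 - 17*b + 9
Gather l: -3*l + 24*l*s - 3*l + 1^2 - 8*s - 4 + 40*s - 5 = l*(24*s - 6) + 32*s - 8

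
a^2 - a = a*(a - 1)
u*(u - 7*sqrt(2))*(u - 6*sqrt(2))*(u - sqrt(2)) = u^4 - 14*sqrt(2)*u^3 + 110*u^2 - 84*sqrt(2)*u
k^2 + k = k*(k + 1)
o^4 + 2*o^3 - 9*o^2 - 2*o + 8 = (o - 2)*(o - 1)*(o + 1)*(o + 4)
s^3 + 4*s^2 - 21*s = s*(s - 3)*(s + 7)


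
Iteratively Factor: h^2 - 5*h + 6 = (h - 3)*(h - 2)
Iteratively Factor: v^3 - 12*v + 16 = (v - 2)*(v^2 + 2*v - 8) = (v - 2)*(v + 4)*(v - 2)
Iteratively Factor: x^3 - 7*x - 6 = (x + 1)*(x^2 - x - 6) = (x + 1)*(x + 2)*(x - 3)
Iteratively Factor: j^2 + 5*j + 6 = (j + 2)*(j + 3)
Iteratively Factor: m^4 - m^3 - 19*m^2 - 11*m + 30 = (m - 5)*(m^3 + 4*m^2 + m - 6) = (m - 5)*(m - 1)*(m^2 + 5*m + 6) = (m - 5)*(m - 1)*(m + 3)*(m + 2)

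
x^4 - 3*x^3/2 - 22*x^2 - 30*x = x*(x - 6)*(x + 2)*(x + 5/2)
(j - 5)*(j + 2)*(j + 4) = j^3 + j^2 - 22*j - 40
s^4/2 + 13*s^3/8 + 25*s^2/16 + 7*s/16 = s*(s/2 + 1/2)*(s + 1/2)*(s + 7/4)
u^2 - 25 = (u - 5)*(u + 5)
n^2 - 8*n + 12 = (n - 6)*(n - 2)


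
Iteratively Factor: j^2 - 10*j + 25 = (j - 5)*(j - 5)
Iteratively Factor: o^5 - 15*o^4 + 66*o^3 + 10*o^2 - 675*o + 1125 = (o - 5)*(o^4 - 10*o^3 + 16*o^2 + 90*o - 225) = (o - 5)*(o - 3)*(o^3 - 7*o^2 - 5*o + 75) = (o - 5)^2*(o - 3)*(o^2 - 2*o - 15) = (o - 5)^3*(o - 3)*(o + 3)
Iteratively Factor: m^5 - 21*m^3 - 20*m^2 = (m + 1)*(m^4 - m^3 - 20*m^2) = (m + 1)*(m + 4)*(m^3 - 5*m^2) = (m - 5)*(m + 1)*(m + 4)*(m^2) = m*(m - 5)*(m + 1)*(m + 4)*(m)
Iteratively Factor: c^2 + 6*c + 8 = (c + 4)*(c + 2)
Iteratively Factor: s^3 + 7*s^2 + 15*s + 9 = (s + 1)*(s^2 + 6*s + 9) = (s + 1)*(s + 3)*(s + 3)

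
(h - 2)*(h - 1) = h^2 - 3*h + 2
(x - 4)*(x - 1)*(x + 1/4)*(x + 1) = x^4 - 15*x^3/4 - 2*x^2 + 15*x/4 + 1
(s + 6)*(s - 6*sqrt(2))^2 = s^3 - 12*sqrt(2)*s^2 + 6*s^2 - 72*sqrt(2)*s + 72*s + 432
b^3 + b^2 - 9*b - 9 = (b - 3)*(b + 1)*(b + 3)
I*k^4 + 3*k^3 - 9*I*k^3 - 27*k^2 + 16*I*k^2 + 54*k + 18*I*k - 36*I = (k - 6)*(k - 3)*(k - 2*I)*(I*k + 1)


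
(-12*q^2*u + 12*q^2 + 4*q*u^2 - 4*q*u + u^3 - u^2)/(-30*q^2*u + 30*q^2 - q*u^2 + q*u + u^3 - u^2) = (12*q^2 - 4*q*u - u^2)/(30*q^2 + q*u - u^2)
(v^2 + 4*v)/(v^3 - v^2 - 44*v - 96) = v/(v^2 - 5*v - 24)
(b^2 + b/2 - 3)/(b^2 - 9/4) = 2*(b + 2)/(2*b + 3)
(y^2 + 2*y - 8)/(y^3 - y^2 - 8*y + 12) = (y + 4)/(y^2 + y - 6)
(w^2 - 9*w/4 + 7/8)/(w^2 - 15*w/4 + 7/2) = (w - 1/2)/(w - 2)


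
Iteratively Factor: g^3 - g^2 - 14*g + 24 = (g - 2)*(g^2 + g - 12) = (g - 3)*(g - 2)*(g + 4)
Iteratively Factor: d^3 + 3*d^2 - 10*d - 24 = (d - 3)*(d^2 + 6*d + 8) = (d - 3)*(d + 2)*(d + 4)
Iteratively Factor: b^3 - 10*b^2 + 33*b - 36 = (b - 4)*(b^2 - 6*b + 9) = (b - 4)*(b - 3)*(b - 3)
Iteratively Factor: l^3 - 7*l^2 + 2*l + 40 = (l + 2)*(l^2 - 9*l + 20) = (l - 4)*(l + 2)*(l - 5)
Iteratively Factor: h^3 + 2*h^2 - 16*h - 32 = (h + 4)*(h^2 - 2*h - 8) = (h - 4)*(h + 4)*(h + 2)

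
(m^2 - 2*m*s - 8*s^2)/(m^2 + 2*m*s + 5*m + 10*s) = (m - 4*s)/(m + 5)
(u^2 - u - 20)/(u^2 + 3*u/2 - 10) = 2*(u - 5)/(2*u - 5)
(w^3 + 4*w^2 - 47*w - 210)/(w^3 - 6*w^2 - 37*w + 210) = (w + 5)/(w - 5)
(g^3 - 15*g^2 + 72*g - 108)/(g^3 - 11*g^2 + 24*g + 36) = (g - 3)/(g + 1)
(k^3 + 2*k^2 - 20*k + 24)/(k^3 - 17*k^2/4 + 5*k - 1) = 4*(k + 6)/(4*k - 1)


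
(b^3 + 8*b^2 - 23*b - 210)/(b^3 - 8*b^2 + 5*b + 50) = (b^2 + 13*b + 42)/(b^2 - 3*b - 10)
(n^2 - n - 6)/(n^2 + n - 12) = (n + 2)/(n + 4)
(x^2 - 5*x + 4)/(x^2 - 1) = (x - 4)/(x + 1)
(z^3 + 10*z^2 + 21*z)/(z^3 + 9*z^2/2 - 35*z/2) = 2*(z + 3)/(2*z - 5)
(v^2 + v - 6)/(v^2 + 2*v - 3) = (v - 2)/(v - 1)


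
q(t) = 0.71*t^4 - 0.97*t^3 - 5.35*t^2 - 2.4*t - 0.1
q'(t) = 2.84*t^3 - 2.91*t^2 - 10.7*t - 2.4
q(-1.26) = -1.84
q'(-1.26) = 0.78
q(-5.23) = 536.09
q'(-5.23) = -432.31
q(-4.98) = 435.66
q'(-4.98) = -372.04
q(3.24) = -18.79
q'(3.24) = 28.98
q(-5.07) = 470.09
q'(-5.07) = -393.07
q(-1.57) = -1.45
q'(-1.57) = -3.76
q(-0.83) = -0.90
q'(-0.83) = 2.85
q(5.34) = 264.15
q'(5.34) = 289.94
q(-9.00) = 4953.59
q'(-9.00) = -2212.17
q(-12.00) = 15657.02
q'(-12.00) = -5200.56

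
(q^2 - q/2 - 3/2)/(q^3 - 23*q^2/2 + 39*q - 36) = (q + 1)/(q^2 - 10*q + 24)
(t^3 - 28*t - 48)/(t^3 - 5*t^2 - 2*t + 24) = (t^2 - 2*t - 24)/(t^2 - 7*t + 12)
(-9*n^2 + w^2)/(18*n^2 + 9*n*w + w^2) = (-3*n + w)/(6*n + w)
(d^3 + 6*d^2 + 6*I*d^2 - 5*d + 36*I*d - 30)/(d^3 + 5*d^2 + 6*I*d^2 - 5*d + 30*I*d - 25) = (d + 6)/(d + 5)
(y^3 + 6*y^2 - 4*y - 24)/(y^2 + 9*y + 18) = (y^2 - 4)/(y + 3)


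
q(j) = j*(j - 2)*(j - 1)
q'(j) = j*(j - 2) + j*(j - 1) + (j - 2)*(j - 1) = 3*j^2 - 6*j + 2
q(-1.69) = -16.78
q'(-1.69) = 20.71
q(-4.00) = -120.00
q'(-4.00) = 74.00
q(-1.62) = -15.36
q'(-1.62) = 19.59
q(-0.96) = -5.57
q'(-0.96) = 10.52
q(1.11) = -0.11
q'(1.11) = -0.96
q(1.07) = -0.07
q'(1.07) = -0.99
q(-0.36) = -1.16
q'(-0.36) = 4.55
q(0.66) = 0.30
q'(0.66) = -0.65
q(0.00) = 0.00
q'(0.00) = 2.00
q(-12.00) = -2184.00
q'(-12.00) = 506.00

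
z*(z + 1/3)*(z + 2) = z^3 + 7*z^2/3 + 2*z/3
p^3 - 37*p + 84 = (p - 4)*(p - 3)*(p + 7)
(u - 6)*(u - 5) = u^2 - 11*u + 30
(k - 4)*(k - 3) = k^2 - 7*k + 12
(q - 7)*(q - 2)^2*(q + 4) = q^4 - 7*q^3 - 12*q^2 + 100*q - 112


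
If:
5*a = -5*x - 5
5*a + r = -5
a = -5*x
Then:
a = -5/4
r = 5/4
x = 1/4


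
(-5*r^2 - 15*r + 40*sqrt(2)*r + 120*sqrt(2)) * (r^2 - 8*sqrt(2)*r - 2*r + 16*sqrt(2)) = -5*r^4 - 5*r^3 + 80*sqrt(2)*r^3 - 610*r^2 + 80*sqrt(2)*r^2 - 480*sqrt(2)*r - 640*r + 3840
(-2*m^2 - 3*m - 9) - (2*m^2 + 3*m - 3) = -4*m^2 - 6*m - 6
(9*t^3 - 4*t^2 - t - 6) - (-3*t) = 9*t^3 - 4*t^2 + 2*t - 6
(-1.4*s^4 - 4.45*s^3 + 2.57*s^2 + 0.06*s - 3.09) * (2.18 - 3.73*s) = 5.222*s^5 + 13.5465*s^4 - 19.2871*s^3 + 5.3788*s^2 + 11.6565*s - 6.7362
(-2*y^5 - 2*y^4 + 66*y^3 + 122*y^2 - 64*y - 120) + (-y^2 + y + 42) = -2*y^5 - 2*y^4 + 66*y^3 + 121*y^2 - 63*y - 78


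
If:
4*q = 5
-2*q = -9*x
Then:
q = 5/4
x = 5/18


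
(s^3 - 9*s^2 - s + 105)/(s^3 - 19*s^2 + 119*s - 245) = (s + 3)/(s - 7)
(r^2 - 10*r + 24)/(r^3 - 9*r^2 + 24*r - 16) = (r - 6)/(r^2 - 5*r + 4)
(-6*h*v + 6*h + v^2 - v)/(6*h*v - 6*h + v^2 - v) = (-6*h + v)/(6*h + v)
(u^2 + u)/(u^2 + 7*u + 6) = u/(u + 6)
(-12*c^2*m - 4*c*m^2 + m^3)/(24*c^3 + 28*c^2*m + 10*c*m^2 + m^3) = m*(-6*c + m)/(12*c^2 + 8*c*m + m^2)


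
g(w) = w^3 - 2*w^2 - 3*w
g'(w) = 3*w^2 - 4*w - 3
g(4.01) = 20.29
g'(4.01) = 29.20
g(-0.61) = 0.86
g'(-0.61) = 0.56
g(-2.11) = -11.97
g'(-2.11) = 18.80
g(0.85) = -3.38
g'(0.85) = -4.23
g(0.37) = -1.33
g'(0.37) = -4.07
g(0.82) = -3.25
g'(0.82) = -4.26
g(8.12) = 379.16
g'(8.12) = 162.32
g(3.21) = 2.84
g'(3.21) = 15.07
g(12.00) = 1404.00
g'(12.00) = 381.00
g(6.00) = 126.00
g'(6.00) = 81.00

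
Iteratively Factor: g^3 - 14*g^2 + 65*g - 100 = (g - 4)*(g^2 - 10*g + 25) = (g - 5)*(g - 4)*(g - 5)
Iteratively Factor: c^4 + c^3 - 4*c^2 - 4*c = (c + 1)*(c^3 - 4*c) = (c - 2)*(c + 1)*(c^2 + 2*c) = (c - 2)*(c + 1)*(c + 2)*(c)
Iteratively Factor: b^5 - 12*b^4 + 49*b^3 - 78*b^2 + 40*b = (b - 4)*(b^4 - 8*b^3 + 17*b^2 - 10*b) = (b - 4)*(b - 2)*(b^3 - 6*b^2 + 5*b) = b*(b - 4)*(b - 2)*(b^2 - 6*b + 5) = b*(b - 5)*(b - 4)*(b - 2)*(b - 1)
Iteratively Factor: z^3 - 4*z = (z)*(z^2 - 4) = z*(z - 2)*(z + 2)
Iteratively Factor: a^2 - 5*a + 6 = (a - 2)*(a - 3)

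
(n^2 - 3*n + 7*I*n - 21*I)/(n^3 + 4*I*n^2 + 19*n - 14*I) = (n - 3)/(n^2 - 3*I*n - 2)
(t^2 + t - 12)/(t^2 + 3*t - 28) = (t^2 + t - 12)/(t^2 + 3*t - 28)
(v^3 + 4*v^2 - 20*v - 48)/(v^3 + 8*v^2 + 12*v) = (v - 4)/v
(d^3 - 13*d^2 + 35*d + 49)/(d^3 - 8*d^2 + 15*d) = (d^3 - 13*d^2 + 35*d + 49)/(d*(d^2 - 8*d + 15))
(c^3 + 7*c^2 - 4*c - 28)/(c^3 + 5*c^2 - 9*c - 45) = (c^3 + 7*c^2 - 4*c - 28)/(c^3 + 5*c^2 - 9*c - 45)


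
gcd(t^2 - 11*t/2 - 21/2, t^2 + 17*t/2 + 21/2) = t + 3/2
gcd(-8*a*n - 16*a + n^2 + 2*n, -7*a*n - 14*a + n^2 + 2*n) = n + 2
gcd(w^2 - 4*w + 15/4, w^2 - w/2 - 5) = w - 5/2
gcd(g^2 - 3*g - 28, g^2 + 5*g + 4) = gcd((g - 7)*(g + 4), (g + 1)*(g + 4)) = g + 4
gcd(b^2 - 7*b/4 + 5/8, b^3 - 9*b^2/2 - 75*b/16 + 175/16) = b - 5/4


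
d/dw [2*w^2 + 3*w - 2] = 4*w + 3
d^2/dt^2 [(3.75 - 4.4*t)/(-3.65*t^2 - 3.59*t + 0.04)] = ((4.4*t - 3.75)*(7.3*t + 3.59)*(14.6*t + 7.18) - (96.36*t + 4.217)*(3.65*t^2 + 3.59*t - 0.04))/(3.65*t^2 + 3.59*t - 0.04)^3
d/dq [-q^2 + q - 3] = 1 - 2*q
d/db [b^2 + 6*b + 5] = 2*b + 6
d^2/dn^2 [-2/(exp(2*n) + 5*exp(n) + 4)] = 2*(-2*(2*exp(n) + 5)^2*exp(n) + (4*exp(n) + 5)*(exp(2*n) + 5*exp(n) + 4))*exp(n)/(exp(2*n) + 5*exp(n) + 4)^3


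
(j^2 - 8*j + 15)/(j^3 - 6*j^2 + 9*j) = (j - 5)/(j*(j - 3))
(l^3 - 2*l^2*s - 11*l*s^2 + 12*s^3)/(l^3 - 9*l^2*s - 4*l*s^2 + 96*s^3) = (-l + s)/(-l + 8*s)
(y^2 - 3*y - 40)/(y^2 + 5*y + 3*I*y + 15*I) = (y - 8)/(y + 3*I)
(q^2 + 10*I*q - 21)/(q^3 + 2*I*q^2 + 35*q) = (q + 3*I)/(q*(q - 5*I))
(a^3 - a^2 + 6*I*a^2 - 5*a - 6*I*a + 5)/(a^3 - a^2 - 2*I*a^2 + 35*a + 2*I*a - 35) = (a + I)/(a - 7*I)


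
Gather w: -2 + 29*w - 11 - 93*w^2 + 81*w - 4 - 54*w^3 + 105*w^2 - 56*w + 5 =-54*w^3 + 12*w^2 + 54*w - 12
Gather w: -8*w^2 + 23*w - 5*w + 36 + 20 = -8*w^2 + 18*w + 56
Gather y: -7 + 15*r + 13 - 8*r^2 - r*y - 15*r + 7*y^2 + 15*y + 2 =-8*r^2 + 7*y^2 + y*(15 - r) + 8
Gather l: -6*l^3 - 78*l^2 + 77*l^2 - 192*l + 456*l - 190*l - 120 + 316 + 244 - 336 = -6*l^3 - l^2 + 74*l + 104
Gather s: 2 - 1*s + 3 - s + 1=6 - 2*s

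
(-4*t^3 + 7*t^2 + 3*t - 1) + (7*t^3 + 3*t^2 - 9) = 3*t^3 + 10*t^2 + 3*t - 10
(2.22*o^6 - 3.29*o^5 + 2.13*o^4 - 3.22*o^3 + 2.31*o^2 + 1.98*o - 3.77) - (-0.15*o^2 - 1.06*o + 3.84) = 2.22*o^6 - 3.29*o^5 + 2.13*o^4 - 3.22*o^3 + 2.46*o^2 + 3.04*o - 7.61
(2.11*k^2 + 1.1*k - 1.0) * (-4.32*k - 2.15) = -9.1152*k^3 - 9.2885*k^2 + 1.955*k + 2.15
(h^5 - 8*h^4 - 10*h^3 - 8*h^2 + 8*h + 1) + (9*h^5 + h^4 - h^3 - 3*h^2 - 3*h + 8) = 10*h^5 - 7*h^4 - 11*h^3 - 11*h^2 + 5*h + 9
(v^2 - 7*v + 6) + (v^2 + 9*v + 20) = 2*v^2 + 2*v + 26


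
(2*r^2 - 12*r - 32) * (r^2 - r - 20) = 2*r^4 - 14*r^3 - 60*r^2 + 272*r + 640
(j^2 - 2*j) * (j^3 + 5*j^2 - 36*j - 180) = j^5 + 3*j^4 - 46*j^3 - 108*j^2 + 360*j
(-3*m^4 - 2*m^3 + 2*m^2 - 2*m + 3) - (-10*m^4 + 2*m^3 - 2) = 7*m^4 - 4*m^3 + 2*m^2 - 2*m + 5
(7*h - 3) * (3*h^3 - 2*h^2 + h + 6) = 21*h^4 - 23*h^3 + 13*h^2 + 39*h - 18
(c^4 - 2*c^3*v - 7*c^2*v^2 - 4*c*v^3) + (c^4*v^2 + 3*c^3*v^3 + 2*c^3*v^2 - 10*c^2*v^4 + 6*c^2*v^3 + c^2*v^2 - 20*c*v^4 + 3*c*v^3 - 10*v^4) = c^4*v^2 + c^4 + 3*c^3*v^3 + 2*c^3*v^2 - 2*c^3*v - 10*c^2*v^4 + 6*c^2*v^3 - 6*c^2*v^2 - 20*c*v^4 - c*v^3 - 10*v^4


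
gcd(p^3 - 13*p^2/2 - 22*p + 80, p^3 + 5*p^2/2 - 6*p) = p + 4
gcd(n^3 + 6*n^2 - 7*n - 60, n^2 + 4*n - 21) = n - 3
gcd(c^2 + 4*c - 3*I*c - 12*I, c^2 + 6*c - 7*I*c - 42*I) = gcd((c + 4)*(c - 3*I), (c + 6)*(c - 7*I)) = 1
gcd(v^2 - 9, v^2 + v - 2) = 1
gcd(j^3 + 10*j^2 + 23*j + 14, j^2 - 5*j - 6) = j + 1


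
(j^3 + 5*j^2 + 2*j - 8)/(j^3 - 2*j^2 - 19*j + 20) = (j + 2)/(j - 5)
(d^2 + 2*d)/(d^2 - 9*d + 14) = d*(d + 2)/(d^2 - 9*d + 14)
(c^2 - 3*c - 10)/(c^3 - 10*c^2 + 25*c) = (c + 2)/(c*(c - 5))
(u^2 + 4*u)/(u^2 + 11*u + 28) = u/(u + 7)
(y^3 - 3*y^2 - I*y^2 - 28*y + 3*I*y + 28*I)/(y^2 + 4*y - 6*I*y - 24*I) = (y^2 - y*(7 + I) + 7*I)/(y - 6*I)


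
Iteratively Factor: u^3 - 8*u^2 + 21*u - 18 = (u - 2)*(u^2 - 6*u + 9) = (u - 3)*(u - 2)*(u - 3)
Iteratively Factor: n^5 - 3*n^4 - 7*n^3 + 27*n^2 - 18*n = (n - 1)*(n^4 - 2*n^3 - 9*n^2 + 18*n) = n*(n - 1)*(n^3 - 2*n^2 - 9*n + 18) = n*(n - 2)*(n - 1)*(n^2 - 9) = n*(n - 3)*(n - 2)*(n - 1)*(n + 3)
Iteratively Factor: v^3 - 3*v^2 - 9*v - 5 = (v + 1)*(v^2 - 4*v - 5) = (v - 5)*(v + 1)*(v + 1)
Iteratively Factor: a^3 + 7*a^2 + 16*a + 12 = (a + 2)*(a^2 + 5*a + 6) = (a + 2)^2*(a + 3)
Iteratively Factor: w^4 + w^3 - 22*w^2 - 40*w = (w + 4)*(w^3 - 3*w^2 - 10*w) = (w + 2)*(w + 4)*(w^2 - 5*w) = w*(w + 2)*(w + 4)*(w - 5)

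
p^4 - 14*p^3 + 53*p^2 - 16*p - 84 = (p - 7)*(p - 6)*(p - 2)*(p + 1)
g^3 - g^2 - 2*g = g*(g - 2)*(g + 1)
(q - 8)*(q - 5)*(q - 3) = q^3 - 16*q^2 + 79*q - 120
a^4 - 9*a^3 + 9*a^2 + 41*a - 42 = (a - 7)*(a - 3)*(a - 1)*(a + 2)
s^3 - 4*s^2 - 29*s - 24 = (s - 8)*(s + 1)*(s + 3)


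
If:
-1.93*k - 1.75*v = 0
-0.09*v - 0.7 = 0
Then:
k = 7.05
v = -7.78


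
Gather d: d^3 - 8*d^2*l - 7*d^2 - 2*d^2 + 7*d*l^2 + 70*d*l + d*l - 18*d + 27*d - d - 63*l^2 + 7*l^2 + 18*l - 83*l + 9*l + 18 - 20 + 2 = d^3 + d^2*(-8*l - 9) + d*(7*l^2 + 71*l + 8) - 56*l^2 - 56*l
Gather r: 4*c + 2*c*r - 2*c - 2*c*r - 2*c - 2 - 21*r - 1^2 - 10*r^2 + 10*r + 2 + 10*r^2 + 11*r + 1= 0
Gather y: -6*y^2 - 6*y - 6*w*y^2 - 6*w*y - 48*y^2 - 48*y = y^2*(-6*w - 54) + y*(-6*w - 54)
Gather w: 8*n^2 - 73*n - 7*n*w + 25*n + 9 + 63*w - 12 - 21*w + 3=8*n^2 - 48*n + w*(42 - 7*n)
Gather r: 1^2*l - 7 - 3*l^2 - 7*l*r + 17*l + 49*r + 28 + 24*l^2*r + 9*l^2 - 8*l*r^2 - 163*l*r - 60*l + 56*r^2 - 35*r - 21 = 6*l^2 - 42*l + r^2*(56 - 8*l) + r*(24*l^2 - 170*l + 14)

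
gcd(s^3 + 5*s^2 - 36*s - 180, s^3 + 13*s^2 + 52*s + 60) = s^2 + 11*s + 30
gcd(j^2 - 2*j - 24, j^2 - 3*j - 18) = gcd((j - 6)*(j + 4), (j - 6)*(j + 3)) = j - 6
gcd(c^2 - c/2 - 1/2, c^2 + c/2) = c + 1/2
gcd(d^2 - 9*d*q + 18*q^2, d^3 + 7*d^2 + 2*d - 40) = 1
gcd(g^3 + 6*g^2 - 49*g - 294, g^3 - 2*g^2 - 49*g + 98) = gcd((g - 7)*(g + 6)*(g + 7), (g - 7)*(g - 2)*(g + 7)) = g^2 - 49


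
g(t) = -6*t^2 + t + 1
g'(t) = 1 - 12*t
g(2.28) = -27.91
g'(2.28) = -26.36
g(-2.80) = -48.84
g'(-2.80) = 34.60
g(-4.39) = -119.02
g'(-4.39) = 53.68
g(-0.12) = 0.79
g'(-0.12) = 2.44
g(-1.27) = -9.95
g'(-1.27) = 16.24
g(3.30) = -61.04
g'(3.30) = -38.60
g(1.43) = -9.84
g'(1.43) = -16.16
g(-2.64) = -43.46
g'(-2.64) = 32.68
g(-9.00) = -494.00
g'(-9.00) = 109.00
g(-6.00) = -221.00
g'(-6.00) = 73.00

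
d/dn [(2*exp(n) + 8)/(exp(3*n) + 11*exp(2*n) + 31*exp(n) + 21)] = 2*(-(exp(n) + 4)*(3*exp(2*n) + 22*exp(n) + 31) + exp(3*n) + 11*exp(2*n) + 31*exp(n) + 21)*exp(n)/(exp(3*n) + 11*exp(2*n) + 31*exp(n) + 21)^2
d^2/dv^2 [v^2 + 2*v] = 2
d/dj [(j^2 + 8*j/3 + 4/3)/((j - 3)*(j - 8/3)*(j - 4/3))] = 3*(-27*j^4 - 144*j^3 + 816*j^2 - 72*j - 1328)/(81*j^6 - 1134*j^5 + 6489*j^4 - 19368*j^3 + 31696*j^2 - 26880*j + 9216)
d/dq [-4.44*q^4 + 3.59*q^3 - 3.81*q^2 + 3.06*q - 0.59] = -17.76*q^3 + 10.77*q^2 - 7.62*q + 3.06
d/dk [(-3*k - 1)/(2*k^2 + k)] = (6*k^2 + 4*k + 1)/(k^2*(4*k^2 + 4*k + 1))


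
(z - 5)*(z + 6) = z^2 + z - 30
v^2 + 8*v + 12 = (v + 2)*(v + 6)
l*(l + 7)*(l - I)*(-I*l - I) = -I*l^4 - l^3 - 8*I*l^3 - 8*l^2 - 7*I*l^2 - 7*l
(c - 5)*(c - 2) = c^2 - 7*c + 10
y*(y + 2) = y^2 + 2*y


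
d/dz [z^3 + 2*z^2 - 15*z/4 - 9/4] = 3*z^2 + 4*z - 15/4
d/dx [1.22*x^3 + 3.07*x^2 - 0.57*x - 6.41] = 3.66*x^2 + 6.14*x - 0.57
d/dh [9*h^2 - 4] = 18*h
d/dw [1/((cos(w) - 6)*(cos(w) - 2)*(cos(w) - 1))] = (-3*sin(w)^2 - 18*cos(w) + 23)*sin(w)/((cos(w) - 6)^2*(cos(w) - 2)^2*(cos(w) - 1)^2)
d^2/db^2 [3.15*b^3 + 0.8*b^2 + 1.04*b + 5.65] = 18.9*b + 1.6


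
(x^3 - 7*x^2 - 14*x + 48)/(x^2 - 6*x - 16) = (x^2 + x - 6)/(x + 2)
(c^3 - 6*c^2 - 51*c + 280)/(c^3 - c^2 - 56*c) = (c - 5)/c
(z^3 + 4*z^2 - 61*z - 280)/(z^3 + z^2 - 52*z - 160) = (z + 7)/(z + 4)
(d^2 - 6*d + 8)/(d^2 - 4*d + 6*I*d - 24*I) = (d - 2)/(d + 6*I)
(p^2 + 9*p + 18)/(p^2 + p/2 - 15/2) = 2*(p + 6)/(2*p - 5)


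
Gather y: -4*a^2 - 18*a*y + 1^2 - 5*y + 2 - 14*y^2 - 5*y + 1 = -4*a^2 - 14*y^2 + y*(-18*a - 10) + 4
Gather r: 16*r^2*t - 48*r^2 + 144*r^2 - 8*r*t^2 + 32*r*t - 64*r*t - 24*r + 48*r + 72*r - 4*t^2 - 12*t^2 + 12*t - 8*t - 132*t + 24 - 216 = r^2*(16*t + 96) + r*(-8*t^2 - 32*t + 96) - 16*t^2 - 128*t - 192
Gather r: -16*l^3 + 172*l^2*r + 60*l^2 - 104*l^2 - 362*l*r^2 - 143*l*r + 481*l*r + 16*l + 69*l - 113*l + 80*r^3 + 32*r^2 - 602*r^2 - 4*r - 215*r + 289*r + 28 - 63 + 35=-16*l^3 - 44*l^2 - 28*l + 80*r^3 + r^2*(-362*l - 570) + r*(172*l^2 + 338*l + 70)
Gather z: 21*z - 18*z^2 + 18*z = -18*z^2 + 39*z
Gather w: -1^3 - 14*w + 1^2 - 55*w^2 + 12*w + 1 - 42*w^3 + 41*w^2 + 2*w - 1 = -42*w^3 - 14*w^2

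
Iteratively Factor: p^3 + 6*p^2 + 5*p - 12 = (p + 3)*(p^2 + 3*p - 4) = (p - 1)*(p + 3)*(p + 4)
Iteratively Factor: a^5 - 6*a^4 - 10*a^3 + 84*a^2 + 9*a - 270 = (a - 3)*(a^4 - 3*a^3 - 19*a^2 + 27*a + 90) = (a - 5)*(a - 3)*(a^3 + 2*a^2 - 9*a - 18) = (a - 5)*(a - 3)*(a + 3)*(a^2 - a - 6) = (a - 5)*(a - 3)*(a + 2)*(a + 3)*(a - 3)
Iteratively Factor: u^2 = (u)*(u)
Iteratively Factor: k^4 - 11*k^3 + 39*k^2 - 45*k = (k)*(k^3 - 11*k^2 + 39*k - 45) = k*(k - 3)*(k^2 - 8*k + 15) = k*(k - 5)*(k - 3)*(k - 3)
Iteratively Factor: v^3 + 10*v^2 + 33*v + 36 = (v + 4)*(v^2 + 6*v + 9) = (v + 3)*(v + 4)*(v + 3)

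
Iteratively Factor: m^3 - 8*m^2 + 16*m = (m - 4)*(m^2 - 4*m) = m*(m - 4)*(m - 4)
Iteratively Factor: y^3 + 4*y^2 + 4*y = (y + 2)*(y^2 + 2*y) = y*(y + 2)*(y + 2)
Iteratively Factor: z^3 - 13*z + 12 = (z + 4)*(z^2 - 4*z + 3) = (z - 1)*(z + 4)*(z - 3)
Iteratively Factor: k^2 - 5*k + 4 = (k - 1)*(k - 4)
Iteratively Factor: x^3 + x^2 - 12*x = (x + 4)*(x^2 - 3*x) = x*(x + 4)*(x - 3)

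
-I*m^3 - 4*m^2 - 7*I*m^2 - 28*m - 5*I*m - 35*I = (m + 7)*(m - 5*I)*(-I*m + 1)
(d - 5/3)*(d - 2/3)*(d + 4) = d^3 + 5*d^2/3 - 74*d/9 + 40/9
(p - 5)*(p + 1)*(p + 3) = p^3 - p^2 - 17*p - 15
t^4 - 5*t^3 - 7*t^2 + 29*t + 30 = (t - 5)*(t - 3)*(t + 1)*(t + 2)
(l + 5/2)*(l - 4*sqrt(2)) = l^2 - 4*sqrt(2)*l + 5*l/2 - 10*sqrt(2)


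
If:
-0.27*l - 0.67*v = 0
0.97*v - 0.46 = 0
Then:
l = -1.18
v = 0.47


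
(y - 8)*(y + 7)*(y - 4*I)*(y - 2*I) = y^4 - y^3 - 6*I*y^3 - 64*y^2 + 6*I*y^2 + 8*y + 336*I*y + 448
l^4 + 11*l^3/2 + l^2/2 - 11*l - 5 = (l + 1/2)*(l + 5)*(l - sqrt(2))*(l + sqrt(2))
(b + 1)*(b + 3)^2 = b^3 + 7*b^2 + 15*b + 9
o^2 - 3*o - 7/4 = (o - 7/2)*(o + 1/2)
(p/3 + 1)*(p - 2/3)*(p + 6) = p^3/3 + 25*p^2/9 + 4*p - 4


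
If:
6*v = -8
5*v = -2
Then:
No Solution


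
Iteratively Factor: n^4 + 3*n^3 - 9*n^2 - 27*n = (n)*(n^3 + 3*n^2 - 9*n - 27) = n*(n + 3)*(n^2 - 9) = n*(n + 3)^2*(n - 3)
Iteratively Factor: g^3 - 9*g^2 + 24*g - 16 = (g - 1)*(g^2 - 8*g + 16) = (g - 4)*(g - 1)*(g - 4)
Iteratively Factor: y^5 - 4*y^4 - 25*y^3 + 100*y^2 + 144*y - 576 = (y - 4)*(y^4 - 25*y^2 + 144) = (y - 4)*(y + 3)*(y^3 - 3*y^2 - 16*y + 48) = (y - 4)^2*(y + 3)*(y^2 + y - 12) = (y - 4)^2*(y - 3)*(y + 3)*(y + 4)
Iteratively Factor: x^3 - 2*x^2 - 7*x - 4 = (x + 1)*(x^2 - 3*x - 4) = (x - 4)*(x + 1)*(x + 1)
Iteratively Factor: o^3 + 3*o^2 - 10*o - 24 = (o + 4)*(o^2 - o - 6) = (o + 2)*(o + 4)*(o - 3)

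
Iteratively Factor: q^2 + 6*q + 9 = (q + 3)*(q + 3)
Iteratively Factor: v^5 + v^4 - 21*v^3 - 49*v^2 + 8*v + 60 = (v - 1)*(v^4 + 2*v^3 - 19*v^2 - 68*v - 60) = (v - 5)*(v - 1)*(v^3 + 7*v^2 + 16*v + 12) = (v - 5)*(v - 1)*(v + 3)*(v^2 + 4*v + 4) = (v - 5)*(v - 1)*(v + 2)*(v + 3)*(v + 2)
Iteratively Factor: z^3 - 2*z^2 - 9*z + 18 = (z + 3)*(z^2 - 5*z + 6) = (z - 3)*(z + 3)*(z - 2)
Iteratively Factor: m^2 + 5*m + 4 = (m + 1)*(m + 4)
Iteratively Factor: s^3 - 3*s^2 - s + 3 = (s - 1)*(s^2 - 2*s - 3) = (s - 1)*(s + 1)*(s - 3)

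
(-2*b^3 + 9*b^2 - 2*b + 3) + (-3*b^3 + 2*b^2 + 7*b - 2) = -5*b^3 + 11*b^2 + 5*b + 1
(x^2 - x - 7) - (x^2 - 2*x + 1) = x - 8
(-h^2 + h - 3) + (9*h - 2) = -h^2 + 10*h - 5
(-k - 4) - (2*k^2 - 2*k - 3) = -2*k^2 + k - 1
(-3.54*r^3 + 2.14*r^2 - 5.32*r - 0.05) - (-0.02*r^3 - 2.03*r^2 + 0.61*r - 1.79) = -3.52*r^3 + 4.17*r^2 - 5.93*r + 1.74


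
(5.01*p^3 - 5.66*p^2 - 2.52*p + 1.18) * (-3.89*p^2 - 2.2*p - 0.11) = -19.4889*p^5 + 10.9954*p^4 + 21.7037*p^3 + 1.5764*p^2 - 2.3188*p - 0.1298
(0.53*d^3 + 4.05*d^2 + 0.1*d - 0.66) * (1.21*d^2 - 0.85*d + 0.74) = 0.6413*d^5 + 4.45*d^4 - 2.9293*d^3 + 2.1134*d^2 + 0.635*d - 0.4884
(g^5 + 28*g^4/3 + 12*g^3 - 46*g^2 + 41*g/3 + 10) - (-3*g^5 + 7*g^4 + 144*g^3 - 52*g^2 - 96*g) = 4*g^5 + 7*g^4/3 - 132*g^3 + 6*g^2 + 329*g/3 + 10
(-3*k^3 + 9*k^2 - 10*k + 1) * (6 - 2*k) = 6*k^4 - 36*k^3 + 74*k^2 - 62*k + 6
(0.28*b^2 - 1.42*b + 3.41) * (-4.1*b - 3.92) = -1.148*b^3 + 4.7244*b^2 - 8.4146*b - 13.3672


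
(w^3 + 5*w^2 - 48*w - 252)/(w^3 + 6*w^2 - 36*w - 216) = (w - 7)/(w - 6)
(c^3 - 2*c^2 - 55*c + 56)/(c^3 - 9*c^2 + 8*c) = (c + 7)/c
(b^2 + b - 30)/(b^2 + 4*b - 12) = (b - 5)/(b - 2)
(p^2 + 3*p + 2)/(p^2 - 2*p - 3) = (p + 2)/(p - 3)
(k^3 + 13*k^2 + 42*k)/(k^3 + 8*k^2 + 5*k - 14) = k*(k + 6)/(k^2 + k - 2)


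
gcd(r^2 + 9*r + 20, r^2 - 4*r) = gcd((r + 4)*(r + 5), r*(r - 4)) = 1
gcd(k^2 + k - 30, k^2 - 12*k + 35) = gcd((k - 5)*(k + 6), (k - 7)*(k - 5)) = k - 5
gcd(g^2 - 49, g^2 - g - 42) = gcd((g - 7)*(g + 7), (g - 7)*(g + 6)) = g - 7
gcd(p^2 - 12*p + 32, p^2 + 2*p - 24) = p - 4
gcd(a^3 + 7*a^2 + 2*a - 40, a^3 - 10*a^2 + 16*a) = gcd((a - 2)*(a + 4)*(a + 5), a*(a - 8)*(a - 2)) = a - 2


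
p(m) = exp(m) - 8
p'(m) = exp(m)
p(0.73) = -5.92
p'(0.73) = 2.08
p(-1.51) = -7.78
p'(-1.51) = 0.22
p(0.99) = -5.31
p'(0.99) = 2.69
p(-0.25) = -7.22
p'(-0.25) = 0.78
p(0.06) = -6.94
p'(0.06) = 1.06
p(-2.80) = -7.94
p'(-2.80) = 0.06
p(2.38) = 2.80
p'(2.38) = 10.80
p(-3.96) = -7.98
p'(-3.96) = 0.02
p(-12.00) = -8.00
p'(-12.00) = 0.00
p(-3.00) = -7.95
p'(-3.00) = 0.05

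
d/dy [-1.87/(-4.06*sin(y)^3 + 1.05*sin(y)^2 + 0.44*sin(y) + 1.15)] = (-22.7766*sin(y)^2 + 3.927*sin(y) + 0.8228)*cos(y)/(-4.06*sin(y)^3 + 1.05*sin(y)^2 + 0.44*sin(y) + 1.15)^2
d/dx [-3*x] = -3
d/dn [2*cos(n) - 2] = -2*sin(n)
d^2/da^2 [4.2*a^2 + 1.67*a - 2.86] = 8.40000000000000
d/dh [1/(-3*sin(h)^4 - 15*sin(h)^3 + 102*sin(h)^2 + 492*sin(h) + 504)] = (7*sin(h) - 4*cos(h)^2 - 78)*cos(h)/(3*(sin(h) - 6)^2*(sin(h) + 2)^3*(sin(h) + 7)^2)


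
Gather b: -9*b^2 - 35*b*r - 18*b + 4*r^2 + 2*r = -9*b^2 + b*(-35*r - 18) + 4*r^2 + 2*r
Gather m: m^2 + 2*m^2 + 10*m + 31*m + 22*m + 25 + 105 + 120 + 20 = 3*m^2 + 63*m + 270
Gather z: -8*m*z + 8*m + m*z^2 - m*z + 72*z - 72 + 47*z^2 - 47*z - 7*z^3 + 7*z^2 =8*m - 7*z^3 + z^2*(m + 54) + z*(25 - 9*m) - 72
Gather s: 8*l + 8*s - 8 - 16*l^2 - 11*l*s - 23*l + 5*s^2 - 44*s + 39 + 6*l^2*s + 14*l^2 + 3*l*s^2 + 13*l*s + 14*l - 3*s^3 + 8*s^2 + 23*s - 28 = -2*l^2 - l - 3*s^3 + s^2*(3*l + 13) + s*(6*l^2 + 2*l - 13) + 3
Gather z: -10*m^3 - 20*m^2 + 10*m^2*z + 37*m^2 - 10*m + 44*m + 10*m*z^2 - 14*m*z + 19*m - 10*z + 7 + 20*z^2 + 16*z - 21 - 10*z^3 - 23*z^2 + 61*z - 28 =-10*m^3 + 17*m^2 + 53*m - 10*z^3 + z^2*(10*m - 3) + z*(10*m^2 - 14*m + 67) - 42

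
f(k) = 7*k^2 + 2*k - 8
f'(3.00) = 44.00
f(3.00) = 61.00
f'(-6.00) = -82.00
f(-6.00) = 232.00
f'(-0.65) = -7.10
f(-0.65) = -6.34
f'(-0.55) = -5.70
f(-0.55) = -6.98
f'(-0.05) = 1.30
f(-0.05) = -8.08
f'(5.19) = 74.66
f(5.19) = 190.93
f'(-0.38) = -3.32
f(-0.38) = -7.75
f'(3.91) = 56.74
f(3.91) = 106.84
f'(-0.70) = -7.80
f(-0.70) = -5.97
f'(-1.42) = -17.88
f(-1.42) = 3.27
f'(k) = 14*k + 2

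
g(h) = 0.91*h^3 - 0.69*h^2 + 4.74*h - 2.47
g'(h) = 2.73*h^2 - 1.38*h + 4.74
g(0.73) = 0.98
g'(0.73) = 5.19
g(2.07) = 12.46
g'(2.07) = 13.58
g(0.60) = 0.32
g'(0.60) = 4.89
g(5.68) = 168.95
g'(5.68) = 84.98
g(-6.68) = -336.17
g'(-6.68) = 135.78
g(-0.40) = -4.53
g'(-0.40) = 5.73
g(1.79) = 9.02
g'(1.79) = 11.02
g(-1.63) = -15.97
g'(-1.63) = 14.24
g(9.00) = 647.69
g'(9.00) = 213.45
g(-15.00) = -3300.07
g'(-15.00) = 639.69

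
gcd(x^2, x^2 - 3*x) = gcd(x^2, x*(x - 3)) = x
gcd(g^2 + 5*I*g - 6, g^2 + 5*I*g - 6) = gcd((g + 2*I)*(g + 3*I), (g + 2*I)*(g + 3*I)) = g^2 + 5*I*g - 6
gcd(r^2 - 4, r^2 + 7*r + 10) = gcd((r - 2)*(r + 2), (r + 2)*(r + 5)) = r + 2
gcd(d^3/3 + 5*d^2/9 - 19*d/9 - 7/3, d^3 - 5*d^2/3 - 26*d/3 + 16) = d + 3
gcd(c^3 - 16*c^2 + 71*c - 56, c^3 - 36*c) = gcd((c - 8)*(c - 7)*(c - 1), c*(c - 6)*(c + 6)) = 1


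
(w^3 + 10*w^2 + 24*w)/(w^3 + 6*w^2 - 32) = w*(w + 6)/(w^2 + 2*w - 8)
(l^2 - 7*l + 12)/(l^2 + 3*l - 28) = (l - 3)/(l + 7)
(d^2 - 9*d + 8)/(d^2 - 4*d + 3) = (d - 8)/(d - 3)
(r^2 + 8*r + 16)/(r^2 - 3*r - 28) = (r + 4)/(r - 7)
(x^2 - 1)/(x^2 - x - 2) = (x - 1)/(x - 2)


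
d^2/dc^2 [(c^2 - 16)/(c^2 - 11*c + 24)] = 2*(11*c^3 - 120*c^2 + 528*c - 976)/(c^6 - 33*c^5 + 435*c^4 - 2915*c^3 + 10440*c^2 - 19008*c + 13824)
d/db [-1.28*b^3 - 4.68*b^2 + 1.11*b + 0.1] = -3.84*b^2 - 9.36*b + 1.11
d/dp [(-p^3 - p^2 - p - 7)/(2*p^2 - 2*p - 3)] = (-2*p^4 + 4*p^3 + 13*p^2 + 34*p - 11)/(4*p^4 - 8*p^3 - 8*p^2 + 12*p + 9)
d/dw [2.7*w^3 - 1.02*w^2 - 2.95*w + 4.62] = 8.1*w^2 - 2.04*w - 2.95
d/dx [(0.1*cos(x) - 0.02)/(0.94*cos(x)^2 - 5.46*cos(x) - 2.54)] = (0.094*cos(x)^2 - 0.0376*cos(x) + 0.3632)*sin(x)/(0.8836*cos(x)^4 - 10.2648*cos(x)^3 + 25.0364*cos(x)^2 + 27.7368*cos(x) + 6.4516)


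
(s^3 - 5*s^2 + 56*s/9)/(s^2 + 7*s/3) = (9*s^2 - 45*s + 56)/(3*(3*s + 7))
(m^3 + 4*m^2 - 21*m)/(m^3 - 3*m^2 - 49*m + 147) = m/(m - 7)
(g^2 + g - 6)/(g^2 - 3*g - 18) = (g - 2)/(g - 6)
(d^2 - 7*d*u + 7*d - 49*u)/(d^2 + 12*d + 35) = (d - 7*u)/(d + 5)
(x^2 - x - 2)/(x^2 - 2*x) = (x + 1)/x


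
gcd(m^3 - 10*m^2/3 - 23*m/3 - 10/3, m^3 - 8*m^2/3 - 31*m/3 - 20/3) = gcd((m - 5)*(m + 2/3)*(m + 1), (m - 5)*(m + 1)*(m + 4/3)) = m^2 - 4*m - 5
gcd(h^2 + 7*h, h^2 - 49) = h + 7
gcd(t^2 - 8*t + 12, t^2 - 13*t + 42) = t - 6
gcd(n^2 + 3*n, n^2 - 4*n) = n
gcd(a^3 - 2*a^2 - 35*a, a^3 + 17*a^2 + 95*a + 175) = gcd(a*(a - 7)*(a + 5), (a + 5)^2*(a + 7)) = a + 5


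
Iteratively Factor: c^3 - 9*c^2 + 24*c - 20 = (c - 2)*(c^2 - 7*c + 10) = (c - 5)*(c - 2)*(c - 2)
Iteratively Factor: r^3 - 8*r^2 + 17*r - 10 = (r - 5)*(r^2 - 3*r + 2) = (r - 5)*(r - 1)*(r - 2)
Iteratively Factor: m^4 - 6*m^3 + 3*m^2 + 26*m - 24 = (m - 1)*(m^3 - 5*m^2 - 2*m + 24) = (m - 4)*(m - 1)*(m^2 - m - 6) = (m - 4)*(m - 1)*(m + 2)*(m - 3)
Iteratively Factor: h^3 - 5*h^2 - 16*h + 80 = (h + 4)*(h^2 - 9*h + 20) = (h - 4)*(h + 4)*(h - 5)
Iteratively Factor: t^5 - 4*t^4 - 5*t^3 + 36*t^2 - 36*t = (t + 3)*(t^4 - 7*t^3 + 16*t^2 - 12*t) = (t - 2)*(t + 3)*(t^3 - 5*t^2 + 6*t) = t*(t - 2)*(t + 3)*(t^2 - 5*t + 6) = t*(t - 2)^2*(t + 3)*(t - 3)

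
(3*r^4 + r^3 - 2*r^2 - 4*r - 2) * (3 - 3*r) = -9*r^5 + 6*r^4 + 9*r^3 + 6*r^2 - 6*r - 6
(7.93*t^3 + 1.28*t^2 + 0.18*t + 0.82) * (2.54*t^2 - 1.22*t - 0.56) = 20.1422*t^5 - 6.4234*t^4 - 5.5452*t^3 + 1.1464*t^2 - 1.1012*t - 0.4592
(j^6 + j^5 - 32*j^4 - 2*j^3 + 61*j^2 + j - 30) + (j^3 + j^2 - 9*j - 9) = j^6 + j^5 - 32*j^4 - j^3 + 62*j^2 - 8*j - 39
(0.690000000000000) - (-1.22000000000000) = 1.91000000000000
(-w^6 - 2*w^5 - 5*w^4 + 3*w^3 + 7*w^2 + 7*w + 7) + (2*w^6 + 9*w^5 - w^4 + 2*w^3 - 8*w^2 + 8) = w^6 + 7*w^5 - 6*w^4 + 5*w^3 - w^2 + 7*w + 15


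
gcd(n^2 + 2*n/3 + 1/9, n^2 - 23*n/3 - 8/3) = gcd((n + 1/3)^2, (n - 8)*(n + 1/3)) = n + 1/3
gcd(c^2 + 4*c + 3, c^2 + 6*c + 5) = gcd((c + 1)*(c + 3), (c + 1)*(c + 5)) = c + 1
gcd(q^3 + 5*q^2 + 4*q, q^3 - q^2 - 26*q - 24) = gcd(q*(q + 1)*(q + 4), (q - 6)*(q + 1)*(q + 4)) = q^2 + 5*q + 4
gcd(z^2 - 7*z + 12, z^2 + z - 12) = z - 3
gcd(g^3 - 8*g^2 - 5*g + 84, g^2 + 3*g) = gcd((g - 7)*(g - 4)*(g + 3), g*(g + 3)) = g + 3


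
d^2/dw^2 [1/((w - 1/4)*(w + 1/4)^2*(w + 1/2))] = 1024*(2560*w^4 + 1600*w^3 + 48*w^2 - 52*w + 11)/(131072*w^10 + 229376*w^9 + 122880*w^8 - 2048*w^7 - 22016*w^6 - 4992*w^5 + 928*w^4 + 424*w^3 + 12*w^2 - 10*w - 1)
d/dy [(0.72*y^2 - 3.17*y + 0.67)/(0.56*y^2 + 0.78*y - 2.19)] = (2.3368*y^2 - 3.904*y + 6.4197)/(0.3136*y^4 + 0.8736*y^3 - 1.8444*y^2 - 3.4164*y + 4.7961)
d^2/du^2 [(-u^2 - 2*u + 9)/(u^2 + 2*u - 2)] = 42*(u^2 + 2*u + 2)/(u^6 + 6*u^5 + 6*u^4 - 16*u^3 - 12*u^2 + 24*u - 8)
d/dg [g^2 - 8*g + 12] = 2*g - 8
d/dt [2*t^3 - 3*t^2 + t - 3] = 6*t^2 - 6*t + 1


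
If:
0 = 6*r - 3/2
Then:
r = 1/4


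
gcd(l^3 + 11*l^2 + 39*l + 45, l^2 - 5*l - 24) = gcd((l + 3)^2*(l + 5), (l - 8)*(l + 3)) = l + 3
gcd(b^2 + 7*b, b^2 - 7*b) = b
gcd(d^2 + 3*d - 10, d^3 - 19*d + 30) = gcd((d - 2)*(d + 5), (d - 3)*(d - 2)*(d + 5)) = d^2 + 3*d - 10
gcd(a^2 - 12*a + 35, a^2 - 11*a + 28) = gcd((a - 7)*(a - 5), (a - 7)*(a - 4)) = a - 7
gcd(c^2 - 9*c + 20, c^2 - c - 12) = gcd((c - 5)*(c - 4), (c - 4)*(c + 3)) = c - 4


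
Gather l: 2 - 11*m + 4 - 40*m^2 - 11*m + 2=-40*m^2 - 22*m + 8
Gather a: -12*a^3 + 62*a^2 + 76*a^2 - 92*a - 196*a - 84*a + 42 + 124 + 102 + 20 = -12*a^3 + 138*a^2 - 372*a + 288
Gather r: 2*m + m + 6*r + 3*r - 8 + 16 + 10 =3*m + 9*r + 18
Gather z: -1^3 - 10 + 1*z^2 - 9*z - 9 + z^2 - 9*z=2*z^2 - 18*z - 20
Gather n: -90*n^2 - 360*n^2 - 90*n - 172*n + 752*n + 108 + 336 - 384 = -450*n^2 + 490*n + 60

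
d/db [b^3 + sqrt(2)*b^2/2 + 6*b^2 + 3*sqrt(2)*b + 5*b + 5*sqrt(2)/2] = 3*b^2 + sqrt(2)*b + 12*b + 3*sqrt(2) + 5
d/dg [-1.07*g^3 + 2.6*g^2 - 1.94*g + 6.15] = -3.21*g^2 + 5.2*g - 1.94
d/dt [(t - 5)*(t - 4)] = 2*t - 9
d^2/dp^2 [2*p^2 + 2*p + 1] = 4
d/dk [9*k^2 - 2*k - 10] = 18*k - 2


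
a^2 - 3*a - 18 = (a - 6)*(a + 3)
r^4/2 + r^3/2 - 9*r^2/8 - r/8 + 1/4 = (r/2 + 1)*(r - 1)*(r - 1/2)*(r + 1/2)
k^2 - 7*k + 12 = (k - 4)*(k - 3)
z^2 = z^2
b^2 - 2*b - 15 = (b - 5)*(b + 3)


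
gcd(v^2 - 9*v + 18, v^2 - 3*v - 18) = v - 6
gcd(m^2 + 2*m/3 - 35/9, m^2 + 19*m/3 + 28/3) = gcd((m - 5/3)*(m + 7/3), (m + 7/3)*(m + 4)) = m + 7/3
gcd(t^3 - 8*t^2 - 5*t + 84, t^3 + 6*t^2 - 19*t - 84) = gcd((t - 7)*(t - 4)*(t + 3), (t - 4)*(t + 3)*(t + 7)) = t^2 - t - 12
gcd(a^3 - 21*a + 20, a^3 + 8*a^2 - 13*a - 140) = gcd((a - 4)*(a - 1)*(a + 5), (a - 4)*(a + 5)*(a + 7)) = a^2 + a - 20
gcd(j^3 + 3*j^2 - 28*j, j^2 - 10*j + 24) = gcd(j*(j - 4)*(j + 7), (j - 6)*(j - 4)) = j - 4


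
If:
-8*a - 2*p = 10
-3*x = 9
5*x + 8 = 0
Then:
No Solution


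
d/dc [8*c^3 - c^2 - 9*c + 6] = 24*c^2 - 2*c - 9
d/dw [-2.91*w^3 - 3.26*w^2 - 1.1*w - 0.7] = -8.73*w^2 - 6.52*w - 1.1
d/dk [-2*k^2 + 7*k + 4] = 7 - 4*k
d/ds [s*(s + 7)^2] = (s + 7)*(3*s + 7)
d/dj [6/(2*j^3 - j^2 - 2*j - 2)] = 12*(-3*j^2 + j + 1)/(-2*j^3 + j^2 + 2*j + 2)^2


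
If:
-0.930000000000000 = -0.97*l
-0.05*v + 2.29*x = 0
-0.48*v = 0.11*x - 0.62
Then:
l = 0.96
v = 1.29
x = 0.03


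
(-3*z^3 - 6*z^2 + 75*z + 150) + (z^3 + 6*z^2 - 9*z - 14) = -2*z^3 + 66*z + 136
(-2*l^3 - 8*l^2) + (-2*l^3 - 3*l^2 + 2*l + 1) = -4*l^3 - 11*l^2 + 2*l + 1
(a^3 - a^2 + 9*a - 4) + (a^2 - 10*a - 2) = a^3 - a - 6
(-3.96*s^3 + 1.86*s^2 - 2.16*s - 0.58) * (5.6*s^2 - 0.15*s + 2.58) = -22.176*s^5 + 11.01*s^4 - 22.5918*s^3 + 1.8748*s^2 - 5.4858*s - 1.4964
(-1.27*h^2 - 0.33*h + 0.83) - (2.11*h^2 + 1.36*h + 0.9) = -3.38*h^2 - 1.69*h - 0.0700000000000001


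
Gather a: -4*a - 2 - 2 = -4*a - 4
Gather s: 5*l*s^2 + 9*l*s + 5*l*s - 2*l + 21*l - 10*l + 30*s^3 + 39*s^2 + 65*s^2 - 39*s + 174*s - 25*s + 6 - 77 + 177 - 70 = 9*l + 30*s^3 + s^2*(5*l + 104) + s*(14*l + 110) + 36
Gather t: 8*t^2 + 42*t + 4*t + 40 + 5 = 8*t^2 + 46*t + 45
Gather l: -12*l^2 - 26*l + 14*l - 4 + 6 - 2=-12*l^2 - 12*l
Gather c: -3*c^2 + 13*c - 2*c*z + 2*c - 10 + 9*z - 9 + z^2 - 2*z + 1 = -3*c^2 + c*(15 - 2*z) + z^2 + 7*z - 18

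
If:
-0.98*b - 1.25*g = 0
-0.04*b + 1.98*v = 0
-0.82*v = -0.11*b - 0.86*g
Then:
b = 0.00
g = 0.00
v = 0.00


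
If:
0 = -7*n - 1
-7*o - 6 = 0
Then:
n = -1/7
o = -6/7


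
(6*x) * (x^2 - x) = 6*x^3 - 6*x^2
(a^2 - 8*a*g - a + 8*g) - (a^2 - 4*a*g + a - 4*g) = -4*a*g - 2*a + 12*g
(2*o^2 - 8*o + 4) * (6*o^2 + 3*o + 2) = 12*o^4 - 42*o^3 + 4*o^2 - 4*o + 8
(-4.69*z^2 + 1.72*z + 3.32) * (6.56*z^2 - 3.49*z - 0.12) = -30.7664*z^4 + 27.6513*z^3 + 16.3392*z^2 - 11.7932*z - 0.3984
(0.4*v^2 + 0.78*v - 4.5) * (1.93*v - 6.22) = 0.772*v^3 - 0.9826*v^2 - 13.5366*v + 27.99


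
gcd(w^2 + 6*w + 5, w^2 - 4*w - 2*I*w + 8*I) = 1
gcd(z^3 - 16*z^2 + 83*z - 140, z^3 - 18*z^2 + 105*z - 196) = z^2 - 11*z + 28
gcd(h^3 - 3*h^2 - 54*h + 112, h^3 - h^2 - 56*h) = h^2 - h - 56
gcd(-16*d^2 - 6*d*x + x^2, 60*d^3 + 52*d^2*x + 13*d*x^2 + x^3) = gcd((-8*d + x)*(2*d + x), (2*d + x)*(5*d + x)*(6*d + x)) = 2*d + x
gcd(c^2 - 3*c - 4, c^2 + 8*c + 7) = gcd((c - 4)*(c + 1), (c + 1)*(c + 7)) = c + 1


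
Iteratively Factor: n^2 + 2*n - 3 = (n - 1)*(n + 3)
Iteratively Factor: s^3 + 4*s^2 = (s)*(s^2 + 4*s) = s*(s + 4)*(s)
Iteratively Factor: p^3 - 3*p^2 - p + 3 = (p - 3)*(p^2 - 1) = (p - 3)*(p + 1)*(p - 1)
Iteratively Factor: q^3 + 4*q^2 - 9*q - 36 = (q + 3)*(q^2 + q - 12) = (q - 3)*(q + 3)*(q + 4)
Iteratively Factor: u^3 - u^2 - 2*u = (u - 2)*(u^2 + u) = (u - 2)*(u + 1)*(u)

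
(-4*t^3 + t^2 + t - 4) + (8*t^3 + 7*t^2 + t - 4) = 4*t^3 + 8*t^2 + 2*t - 8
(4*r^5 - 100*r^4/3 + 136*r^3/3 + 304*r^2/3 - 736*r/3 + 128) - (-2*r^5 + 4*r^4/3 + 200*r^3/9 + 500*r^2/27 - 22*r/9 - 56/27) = 6*r^5 - 104*r^4/3 + 208*r^3/9 + 2236*r^2/27 - 2186*r/9 + 3512/27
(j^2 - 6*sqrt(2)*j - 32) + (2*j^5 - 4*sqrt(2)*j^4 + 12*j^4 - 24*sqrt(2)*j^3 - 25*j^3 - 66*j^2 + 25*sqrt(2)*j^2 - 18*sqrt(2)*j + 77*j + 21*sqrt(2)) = 2*j^5 - 4*sqrt(2)*j^4 + 12*j^4 - 24*sqrt(2)*j^3 - 25*j^3 - 65*j^2 + 25*sqrt(2)*j^2 - 24*sqrt(2)*j + 77*j - 32 + 21*sqrt(2)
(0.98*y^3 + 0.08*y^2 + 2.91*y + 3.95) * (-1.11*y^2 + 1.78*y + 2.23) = -1.0878*y^5 + 1.6556*y^4 - 0.902300000000001*y^3 + 0.973699999999999*y^2 + 13.5203*y + 8.8085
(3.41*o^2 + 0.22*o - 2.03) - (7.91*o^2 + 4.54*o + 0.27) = -4.5*o^2 - 4.32*o - 2.3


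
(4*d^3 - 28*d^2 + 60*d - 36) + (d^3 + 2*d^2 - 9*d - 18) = 5*d^3 - 26*d^2 + 51*d - 54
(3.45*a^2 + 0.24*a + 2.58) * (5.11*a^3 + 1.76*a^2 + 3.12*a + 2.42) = 17.6295*a^5 + 7.2984*a^4 + 24.3702*a^3 + 13.6386*a^2 + 8.6304*a + 6.2436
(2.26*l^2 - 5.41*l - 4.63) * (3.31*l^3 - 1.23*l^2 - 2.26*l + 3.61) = 7.4806*l^5 - 20.6869*l^4 - 13.7786*l^3 + 26.0801*l^2 - 9.0663*l - 16.7143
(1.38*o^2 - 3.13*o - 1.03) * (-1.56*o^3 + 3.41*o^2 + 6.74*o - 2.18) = -2.1528*o^5 + 9.5886*o^4 + 0.2347*o^3 - 27.6169*o^2 - 0.1188*o + 2.2454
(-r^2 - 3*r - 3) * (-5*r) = 5*r^3 + 15*r^2 + 15*r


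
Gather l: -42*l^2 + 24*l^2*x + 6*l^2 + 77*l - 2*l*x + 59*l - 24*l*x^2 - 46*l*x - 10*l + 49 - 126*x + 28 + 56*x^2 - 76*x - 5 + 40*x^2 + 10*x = l^2*(24*x - 36) + l*(-24*x^2 - 48*x + 126) + 96*x^2 - 192*x + 72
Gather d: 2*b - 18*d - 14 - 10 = 2*b - 18*d - 24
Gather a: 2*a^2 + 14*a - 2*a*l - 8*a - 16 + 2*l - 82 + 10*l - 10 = 2*a^2 + a*(6 - 2*l) + 12*l - 108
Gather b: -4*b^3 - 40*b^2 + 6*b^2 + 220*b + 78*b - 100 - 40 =-4*b^3 - 34*b^2 + 298*b - 140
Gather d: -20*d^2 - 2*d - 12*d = -20*d^2 - 14*d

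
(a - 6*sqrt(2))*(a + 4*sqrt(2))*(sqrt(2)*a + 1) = sqrt(2)*a^3 - 3*a^2 - 50*sqrt(2)*a - 48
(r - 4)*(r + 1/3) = r^2 - 11*r/3 - 4/3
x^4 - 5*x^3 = x^3*(x - 5)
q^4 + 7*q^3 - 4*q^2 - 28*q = q*(q - 2)*(q + 2)*(q + 7)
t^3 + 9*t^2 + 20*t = t*(t + 4)*(t + 5)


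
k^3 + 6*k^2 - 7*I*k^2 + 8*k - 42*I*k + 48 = (k + 6)*(k - 8*I)*(k + I)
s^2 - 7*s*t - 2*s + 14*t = (s - 2)*(s - 7*t)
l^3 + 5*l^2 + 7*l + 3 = (l + 1)^2*(l + 3)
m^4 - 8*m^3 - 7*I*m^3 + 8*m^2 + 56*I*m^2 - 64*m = m*(m - 8)*(m - 8*I)*(m + I)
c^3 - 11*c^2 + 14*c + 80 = (c - 8)*(c - 5)*(c + 2)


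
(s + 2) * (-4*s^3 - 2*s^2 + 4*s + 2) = -4*s^4 - 10*s^3 + 10*s + 4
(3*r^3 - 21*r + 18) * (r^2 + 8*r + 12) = 3*r^5 + 24*r^4 + 15*r^3 - 150*r^2 - 108*r + 216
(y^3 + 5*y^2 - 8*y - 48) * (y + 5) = y^4 + 10*y^3 + 17*y^2 - 88*y - 240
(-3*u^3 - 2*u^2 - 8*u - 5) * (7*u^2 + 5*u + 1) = -21*u^5 - 29*u^4 - 69*u^3 - 77*u^2 - 33*u - 5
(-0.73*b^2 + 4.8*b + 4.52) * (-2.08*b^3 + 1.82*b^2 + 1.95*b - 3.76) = 1.5184*b^5 - 11.3126*b^4 - 2.0891*b^3 + 20.3312*b^2 - 9.234*b - 16.9952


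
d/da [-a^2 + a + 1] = 1 - 2*a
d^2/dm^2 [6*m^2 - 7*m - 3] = 12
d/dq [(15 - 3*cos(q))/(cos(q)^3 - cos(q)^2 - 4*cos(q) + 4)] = 3*(-23*cos(q)/2 + 8*cos(2*q) - cos(3*q)/2 - 8)*sin(q)/(cos(q)^3 - cos(q)^2 - 4*cos(q) + 4)^2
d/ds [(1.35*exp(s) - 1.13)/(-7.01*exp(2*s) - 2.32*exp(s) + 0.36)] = (9.4635*exp(2*s) - 15.8426*exp(s) - 2.1356)*exp(s)/(49.1401*exp(4*s) + 32.5264*exp(3*s) + 0.3352*exp(2*s) - 1.6704*exp(s) + 0.1296)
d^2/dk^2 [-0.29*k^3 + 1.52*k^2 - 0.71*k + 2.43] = 3.04 - 1.74*k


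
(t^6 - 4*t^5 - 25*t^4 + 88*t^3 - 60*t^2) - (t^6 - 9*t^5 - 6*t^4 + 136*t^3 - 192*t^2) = 5*t^5 - 19*t^4 - 48*t^3 + 132*t^2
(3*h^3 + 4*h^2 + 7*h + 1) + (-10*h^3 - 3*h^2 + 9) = -7*h^3 + h^2 + 7*h + 10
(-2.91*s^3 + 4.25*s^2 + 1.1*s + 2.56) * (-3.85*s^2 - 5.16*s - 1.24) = 11.2035*s^5 - 1.3469*s^4 - 22.5566*s^3 - 20.802*s^2 - 14.5736*s - 3.1744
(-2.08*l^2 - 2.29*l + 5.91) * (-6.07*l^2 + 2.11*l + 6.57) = 12.6256*l^4 + 9.5115*l^3 - 54.3712*l^2 - 2.5752*l + 38.8287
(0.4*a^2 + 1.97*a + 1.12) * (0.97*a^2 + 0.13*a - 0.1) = 0.388*a^4 + 1.9629*a^3 + 1.3025*a^2 - 0.0514*a - 0.112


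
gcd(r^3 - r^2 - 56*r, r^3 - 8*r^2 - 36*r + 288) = r - 8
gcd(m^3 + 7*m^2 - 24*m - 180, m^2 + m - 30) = m^2 + m - 30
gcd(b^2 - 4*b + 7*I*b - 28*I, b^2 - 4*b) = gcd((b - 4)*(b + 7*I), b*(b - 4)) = b - 4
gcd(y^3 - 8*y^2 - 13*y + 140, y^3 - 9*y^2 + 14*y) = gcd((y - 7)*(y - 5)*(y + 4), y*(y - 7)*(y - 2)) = y - 7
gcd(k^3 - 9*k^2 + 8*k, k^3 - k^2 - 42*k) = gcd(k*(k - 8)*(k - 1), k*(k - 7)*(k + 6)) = k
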